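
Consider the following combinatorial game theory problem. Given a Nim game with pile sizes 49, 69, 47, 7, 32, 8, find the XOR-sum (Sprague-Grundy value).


We need the XOR (exclusive or) of all pile sizes.
After XOR-ing pile 1 (size 49): 0 XOR 49 = 49
After XOR-ing pile 2 (size 69): 49 XOR 69 = 116
After XOR-ing pile 3 (size 47): 116 XOR 47 = 91
After XOR-ing pile 4 (size 7): 91 XOR 7 = 92
After XOR-ing pile 5 (size 32): 92 XOR 32 = 124
After XOR-ing pile 6 (size 8): 124 XOR 8 = 116
The Nim-value of this position is 116.

116


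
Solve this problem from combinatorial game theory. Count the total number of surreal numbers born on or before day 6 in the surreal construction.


Day 0: {|} = 0 is born. Count = 1.
Day n: the number of surreal numbers born by day n is 2^(n+1) - 1.
By day 0: 2^1 - 1 = 1
By day 1: 2^2 - 1 = 3
By day 2: 2^3 - 1 = 7
By day 3: 2^4 - 1 = 15
By day 4: 2^5 - 1 = 31
By day 5: 2^6 - 1 = 63
By day 6: 2^7 - 1 = 127
By day 6: 127 surreal numbers.

127


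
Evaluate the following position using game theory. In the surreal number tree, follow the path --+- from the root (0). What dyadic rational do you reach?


Sign expansion: --+-
Rule: track bounds (lo, hi), initially (-inf, +inf). On '+', the current value becomes lo and we move to the simplest number in (value, hi): value + 1 if hi = +inf, otherwise the midpoint (value + hi)/2. On '-', the current value becomes hi and we move to value - 1 if lo = -inf, otherwise the midpoint (lo + value)/2.
Start at 0.
Step 1: sign = -, move left. Bounds: (-inf, 0). Value = -1
Step 2: sign = -, move left. Bounds: (-inf, -1). Value = -2
Step 3: sign = +, move right. Bounds: (-2, -1). Value = -3/2
Step 4: sign = -, move left. Bounds: (-2, -3/2). Value = -7/4
The surreal number with sign expansion --+- is -7/4.

-7/4


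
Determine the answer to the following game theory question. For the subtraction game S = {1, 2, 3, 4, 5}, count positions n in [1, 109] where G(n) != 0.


Subtraction set S = {1, 2, 3, 4, 5}, so G(n) = n mod 6.
G(n) = 0 when n is a multiple of 6.
Multiples of 6 in [1, 109]: 18
N-positions (nonzero Grundy) = 109 - 18 = 91

91


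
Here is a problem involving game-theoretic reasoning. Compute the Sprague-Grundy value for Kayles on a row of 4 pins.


Kayles: a move removes 1 or 2 adjacent pins from a contiguous row.
Removing pins from a row of k leaves two independent rows (a, b) with a + b = k - 1 (one pin) or a + b = k - 2 (two pins); an end removal gives a = 0.
By Sprague-Grundy, G(k) = mex{ G(a) XOR G(b) } over all these splits. G(0) = 0.
G(1): splits (0,0):0^0=0 -> mex({0}) = 1
G(2): splits (0,1):0^1=1 (0,0):0^0=0 -> mex({0, 1}) = 2
G(3): splits (0,2):0^2=2 (1,1):1^1=0 (0,1):0^1=1 -> mex({0, 1, 2}) = 3
G(4): splits (0,3):0^3=3 (1,2):1^2=3 (0,2):0^2=2 (1,1):1^1=0 -> mex({0, 2, 3}) = 1
Therefore G(4) = 1.

1


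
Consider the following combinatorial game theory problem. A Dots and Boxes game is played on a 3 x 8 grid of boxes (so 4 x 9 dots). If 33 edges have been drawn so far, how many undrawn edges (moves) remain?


Grid: 3 x 8 boxes, i.e. 4 rows and 9 columns of dots.
Horizontal edges: (rows + 1) * cols = 4 * 8 = 32
Vertical edges: rows * (cols + 1) = 3 * 9 = 27
Total edges: 32 + 27 = 59
Edges drawn: 33
Remaining: 59 - 33 = 26

26


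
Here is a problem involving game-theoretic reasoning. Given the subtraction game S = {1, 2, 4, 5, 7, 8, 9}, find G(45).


The subtraction set is S = {1, 2, 4, 5, 7, 8, 9}.
G(k) = mex{ G(k - s) : s in S, s <= k }. We compute iteratively: G(0) = 0.
G(1) = mex({0}) = 1
G(2) = mex({0, 1}) = 2
G(3) = mex({1, 2}) = 0
G(4) = mex({0, 2}) = 1
G(5) = mex({0, 1}) = 2
G(6) = mex({1, 2}) = 0
G(7) = mex({0, 2}) = 1
G(8) = mex({0, 1}) = 2
G(9) = mex({0, 1, 2}) = 3
G(10) = mex({0, 1, 2, 3}) = 4
G(11) = mex({0, 1, 2, 3, 4}) = 5
G(12) = mex({0, 1, 2, 4, 5}) = 3
G(13) = mex({0, 1, 2, 3, 5}) = 4
G(14) = mex({0, 1, 2, 3, 4}) = 5
G(15) = mex({0, 1, 2, 4, 5}) = 3
G(16) = mex({1, 2, 3, 5}) = 0
G(17) = mex({0, 2, 3, 4}) = 1
G(18) = mex({0, 1, 3, 4, 5}) = 2
G(19) = mex({1, 2, 3, 4, 5}) = 0
G(20) = mex({0, 2, 3, 4, 5}) = 1
G(21) = mex({0, 1, 3, 4, 5}) = 2
G(22) = mex({1, 2, 3, 4, 5}) = 0
G(23) = mex({0, 2, 3, 5}) = 1
G(24) = mex({0, 1, 3}) = 2
Observe that G(16)..G(24) = 0, 1, 2, 0, 1, 2, 0, 1, 2 repeats G(0)..G(8) = 0, 1, 2, 0, 1, 2, 0, 1, 2.
For k >= max(S) = 9, G(k) is determined by the previous 9 values G(k-9)..G(k-1); a window of 9 consecutive values has recurred shifted by 16, so by induction G(k + 16) = G(k) for all k >= 0: the sequence is periodic from the start with period 16.
One period: G(0..15) = 0, 1, 2, 0, 1, 2, 0, 1, 2, 3, 4, 5, 3, 4, 5, 3.
45 mod 16 = 13, so G(45) = G(13) = 4.

4


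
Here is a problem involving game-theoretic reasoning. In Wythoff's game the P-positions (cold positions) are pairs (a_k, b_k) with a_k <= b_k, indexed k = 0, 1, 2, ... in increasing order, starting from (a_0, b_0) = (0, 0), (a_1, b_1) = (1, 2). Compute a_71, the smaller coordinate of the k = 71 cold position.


By Wythoff's theorem, a_k = floor(k * phi) and b_k = floor(k * phi^2) = a_k + k, where phi = (1 + sqrt(5))/2 is the golden ratio.
phi = (1 + sqrt(5))/2 = 1.618034
k = 71
k * phi = 71 * 1.618034 = 114.880413
a_71 = floor(k * phi) = 114

114


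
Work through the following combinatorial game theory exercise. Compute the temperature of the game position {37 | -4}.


The game is {37 | -4}, a switch {a | b} with numbers a > b.
Cooling {a | b} by t gives {a - t | b + t}, which stops being hot when a - t = b + t, i.e. at t = (a - b)/2. So the temperature of a switch is (a - b)/2.
Temperature = (Left option - Right option) / 2
= (37 - (-4)) / 2
= 41 / 2
= 41/2

41/2


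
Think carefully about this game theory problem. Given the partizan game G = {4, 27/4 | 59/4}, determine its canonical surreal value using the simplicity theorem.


Left options: {4, 27/4}, max = 27/4
Right options: {59/4}, min = 59/4
All options are numbers and max(Left) < min(Right), so by the simplicity theorem the value is the simplest (earliest-born) number strictly between 27/4 and 59/4.
Integers 7 through 14 all lie strictly between 27/4 and 59/4.
Among integers, the simplest (lowest birthday = smallest |n|; 0 is born on day 0, +-n on day n) is 7.
No non-integer in the interval can be simpler: if x is a non-integer in the interval, then floor(x) or ceil(x) also lies in the interval (the interval contains an integer), and both are proper prefixes of x's sign expansion, i.e. born earlier. So the game value is 7.
Game value = 7

7


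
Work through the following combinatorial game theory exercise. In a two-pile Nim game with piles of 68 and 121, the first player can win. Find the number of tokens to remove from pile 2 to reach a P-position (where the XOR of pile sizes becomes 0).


Piles: 68 and 121
Current XOR: 68 XOR 121 = 61 (non-zero, so this is an N-position).
To make the XOR zero, we need to find a move that balances the piles.
For pile 2 (size 121): target = 121 XOR 61 = 68
We reduce pile 2 from 121 to 68.
Tokens removed: 121 - 68 = 53
Verification: 68 XOR 68 = 0

53


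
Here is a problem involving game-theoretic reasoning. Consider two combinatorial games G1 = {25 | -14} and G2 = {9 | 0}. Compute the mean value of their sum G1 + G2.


G1 = {25 | -14}, G2 = {9 | 0}
Each is a switch {a | b} with numbers a > b; its mean value is (a + b)/2, and mean value is additive over game sums: m(G1 + G2) = m(G1) + m(G2).
Mean of G1 = (25 + (-14))/2 = 11/2 = 11/2
Mean of G2 = (9 + (0))/2 = 9/2 = 9/2
Mean of G1 + G2 = 11/2 + 9/2 = 10

10


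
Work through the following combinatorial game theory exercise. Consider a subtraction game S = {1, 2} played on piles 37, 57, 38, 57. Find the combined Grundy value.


Subtraction set: {1, 2}
For this subtraction set, G(n) = n mod 3 (period = max + 1 = 3).
Pile 1 (size 37): G(37) = 37 mod 3 = 1
Pile 2 (size 57): G(57) = 57 mod 3 = 0
Pile 3 (size 38): G(38) = 38 mod 3 = 2
Pile 4 (size 57): G(57) = 57 mod 3 = 0
Total Grundy value = XOR of all: 1 XOR 0 XOR 2 XOR 0 = 3

3


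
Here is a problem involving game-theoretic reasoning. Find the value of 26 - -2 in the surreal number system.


x = 26, y = -2
x - y = 26 - -2 = 28

28


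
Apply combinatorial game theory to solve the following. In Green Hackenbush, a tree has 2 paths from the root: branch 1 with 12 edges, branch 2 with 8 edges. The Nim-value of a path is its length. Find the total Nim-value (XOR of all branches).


The tree has 2 branches from the ground vertex.
In Green Hackenbush, the Nim-value of a simple path of length k is k.
Branch 1: length 12, Nim-value = 12
Branch 2: length 8, Nim-value = 8
Total Nim-value = XOR of all branch values:
0 XOR 12 = 12
12 XOR 8 = 4
Nim-value of the tree = 4

4


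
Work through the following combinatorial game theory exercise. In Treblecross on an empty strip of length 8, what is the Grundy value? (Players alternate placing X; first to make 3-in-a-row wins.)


Treblecross: place X on empty cells; 3-in-a-row wins.
Playing within two cells of an existing X lets the opponent win at once, so sensible play treats the cells i-2..i+2 around each X as dead. The player left with no safe cell loses, so this is a normal-play take-away game on strips of safe cells.
Placing X at cell i (0-indexed) of a strip of k safe cells leaves independent strips of sizes max(0, i-2) and max(0, k-i-3). Hence G(k) = mex{ G(max(0,i-2)) XOR G(max(0,k-i-3)) : 0 <= i < k }, with G(0) = 0.
G(1): splits (0,0):0^0=0 -> mex({0}) = 1
G(2): splits (0,0):0^0=0 -> mex({0}) = 1
G(3): splits (0,0):0^0=0 -> mex({0}) = 1
G(4): splits (0,1):0^1=1 (0,0):0^0=0 -> mex({0, 1}) = 2
G(5): splits (0,2):0^1=1 (0,1):0^1=1 (0,0):0^0=0 -> mex({0, 1}) = 2
G(6) = mex({1}) = 0
G(7) = mex({0, 1, 2}) = 3
G(8) = mex({0, 1, 2}) = 3
Therefore G(8) = 3.

3


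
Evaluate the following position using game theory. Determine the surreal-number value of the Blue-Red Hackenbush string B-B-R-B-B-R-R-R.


Edges (from ground): B-B-R-B-B-R-R-R
By Berlekamp's sign-expansion rule, a Blue-Red Hackenbush stalk has the value of the surreal number whose sign sequence is the edge sequence with B -> + and R -> -.
Sign sequence: ++-++---
Trace the sign expansion in the surreal number tree, starting from 0:
Edge 1: B (sign +) -> bounds (0, +inf), value = 1
Edge 2: B (sign +) -> bounds (1, +inf), value = 2
Edge 3: R (sign -) -> bounds (1, 2), value = 3/2
Edge 4: B (sign +) -> bounds (3/2, 2), value = 7/4
Edge 5: B (sign +) -> bounds (7/4, 2), value = 15/8
Edge 6: R (sign -) -> bounds (7/4, 15/8), value = 29/16
Edge 7: R (sign -) -> bounds (7/4, 29/16), value = 57/32
Edge 8: R (sign -) -> bounds (7/4, 57/32), value = 113/64
Game value = 113/64

113/64


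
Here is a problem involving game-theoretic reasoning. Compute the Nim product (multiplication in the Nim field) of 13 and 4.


Nim multiplication is bilinear over XOR: (u XOR v) * w = (u*w) XOR (v*w).
So we split each operand into its bit components and XOR the pairwise Nim products.
13 = 1 + 4 + 8 (as XOR of powers of 2).
4 = 4 (as XOR of powers of 2).
Using the standard Nim-product table on single bits:
  2*2 = 3,   2*4 = 8,   2*8 = 12,
  4*4 = 6,   4*8 = 11,  8*8 = 13,
and  1*x = x (identity), k*l = l*k (commutative).
Pairwise Nim products:
  1 * 4 = 4
  4 * 4 = 6
  8 * 4 = 11
XOR them: 4 XOR 6 XOR 11 = 9.
Result: 13 * 4 = 9 (in Nim).

9


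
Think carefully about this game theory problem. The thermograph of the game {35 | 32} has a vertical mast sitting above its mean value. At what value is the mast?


Game = {35 | 32}, a switch {a | b} with numbers a > b.
Its thermograph has left wall a - t and right wall b + t, which meet at t = (a - b)/2, where both equal (a + b)/2. So the mast (mean value) is at (a + b)/2.
Mean = (35 + (32))/2 = 67/2 = 67/2

67/2


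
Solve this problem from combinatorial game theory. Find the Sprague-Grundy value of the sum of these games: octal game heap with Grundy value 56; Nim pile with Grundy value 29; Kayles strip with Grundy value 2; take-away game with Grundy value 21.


By the Sprague-Grundy theorem, the Grundy value of a sum of games is the XOR of individual Grundy values.
octal game heap: Grundy value = 56. Running XOR: 0 XOR 56 = 56
Nim pile: Grundy value = 29. Running XOR: 56 XOR 29 = 37
Kayles strip: Grundy value = 2. Running XOR: 37 XOR 2 = 39
take-away game: Grundy value = 21. Running XOR: 39 XOR 21 = 50
The combined Grundy value is 50.

50


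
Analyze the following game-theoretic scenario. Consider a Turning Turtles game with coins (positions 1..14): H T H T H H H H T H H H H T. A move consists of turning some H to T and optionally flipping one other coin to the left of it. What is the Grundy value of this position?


Coins: H T H T H H H H T H H H H T
Key fact: a single head at position k behaves exactly like a Nim heap of size k (turning it to T and optionally flipping a coin at j < k corresponds to moving the heap from k to j, or to 0), and heads combine as a disjunctive sum (two heads at the same place would cancel, matching j XOR j = 0). So the Nim-value is the XOR of the 1-indexed positions of the heads.
Face-up positions (1-indexed): [1, 3, 5, 6, 7, 8, 10, 11, 12, 13]
XOR 0 with 1: 0 XOR 1 = 1
XOR 1 with 3: 1 XOR 3 = 2
XOR 2 with 5: 2 XOR 5 = 7
XOR 7 with 6: 7 XOR 6 = 1
XOR 1 with 7: 1 XOR 7 = 6
XOR 6 with 8: 6 XOR 8 = 14
XOR 14 with 10: 14 XOR 10 = 4
XOR 4 with 11: 4 XOR 11 = 15
XOR 15 with 12: 15 XOR 12 = 3
XOR 3 with 13: 3 XOR 13 = 14
Nim-value = 14

14


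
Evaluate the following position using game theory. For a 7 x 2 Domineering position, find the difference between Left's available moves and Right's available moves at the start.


Board is 7 x 2 (rows x cols).
Left (vertical) placements: (rows-1) * cols = 6 * 2 = 12
Right (horizontal) placements: rows * (cols-1) = 7 * 1 = 7
Advantage = Left - Right = 12 - 7 = 5

5


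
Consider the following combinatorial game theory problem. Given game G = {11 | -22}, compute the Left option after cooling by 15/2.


Original game: {11 | -22} (a switch {a | b} with a > b).
Cooling by t (for t below the temperature (a - b)/2 = 33/2) taxes each move by t: {a | b} cooled by t is {a - t | b + t}.
Cooling amount: t = 15/2
Cooled Left option: 11 - 15/2 = 7/2
Cooled Right option: -22 + 15/2 = -29/2
Cooled game: {7/2 | -29/2}
Left option = 7/2

7/2


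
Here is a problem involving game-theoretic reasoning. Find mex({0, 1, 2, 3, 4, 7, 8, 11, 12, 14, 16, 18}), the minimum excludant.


Set = {0, 1, 2, 3, 4, 7, 8, 11, 12, 14, 16, 18}
0 is in the set.
1 is in the set.
2 is in the set.
3 is in the set.
4 is in the set.
5 is NOT in the set. This is the mex.
mex = 5

5


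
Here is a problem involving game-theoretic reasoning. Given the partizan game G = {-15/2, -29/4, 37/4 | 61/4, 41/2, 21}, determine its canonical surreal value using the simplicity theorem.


Left options: {-15/2, -29/4, 37/4}, max = 37/4
Right options: {61/4, 41/2, 21}, min = 61/4
All options are numbers and max(Left) < min(Right), so by the simplicity theorem the value is the simplest (earliest-born) number strictly between 37/4 and 61/4.
Integers 10 through 15 all lie strictly between 37/4 and 61/4.
Among integers, the simplest (lowest birthday = smallest |n|; 0 is born on day 0, +-n on day n) is 10.
No non-integer in the interval can be simpler: if x is a non-integer in the interval, then floor(x) or ceil(x) also lies in the interval (the interval contains an integer), and both are proper prefixes of x's sign expansion, i.e. born earlier. So the game value is 10.
Game value = 10

10


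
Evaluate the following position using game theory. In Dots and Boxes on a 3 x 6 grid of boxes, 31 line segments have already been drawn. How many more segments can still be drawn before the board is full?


Grid: 3 x 6 boxes, i.e. 4 rows and 7 columns of dots.
Horizontal edges: (rows + 1) * cols = 4 * 6 = 24
Vertical edges: rows * (cols + 1) = 3 * 7 = 21
Total edges: 24 + 21 = 45
Edges drawn: 31
Remaining: 45 - 31 = 14

14


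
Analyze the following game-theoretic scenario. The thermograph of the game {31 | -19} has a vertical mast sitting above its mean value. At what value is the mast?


Game = {31 | -19}, a switch {a | b} with numbers a > b.
Its thermograph has left wall a - t and right wall b + t, which meet at t = (a - b)/2, where both equal (a + b)/2. So the mast (mean value) is at (a + b)/2.
Mean = (31 + (-19))/2 = 12/2 = 6

6


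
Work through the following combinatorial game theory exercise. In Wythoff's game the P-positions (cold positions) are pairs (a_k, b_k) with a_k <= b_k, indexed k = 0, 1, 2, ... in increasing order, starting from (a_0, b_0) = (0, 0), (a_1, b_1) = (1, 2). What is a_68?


By Wythoff's theorem, a_k = floor(k * phi) and b_k = floor(k * phi^2) = a_k + k, where phi = (1 + sqrt(5))/2 is the golden ratio.
phi = (1 + sqrt(5))/2 = 1.618034
k = 68
k * phi = 68 * 1.618034 = 110.026311
a_68 = floor(k * phi) = 110

110


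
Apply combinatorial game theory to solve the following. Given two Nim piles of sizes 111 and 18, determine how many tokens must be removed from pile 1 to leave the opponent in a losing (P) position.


Piles: 111 and 18
Current XOR: 111 XOR 18 = 125 (non-zero, so this is an N-position).
To make the XOR zero, we need to find a move that balances the piles.
For pile 1 (size 111): target = 111 XOR 125 = 18
We reduce pile 1 from 111 to 18.
Tokens removed: 111 - 18 = 93
Verification: 18 XOR 18 = 0

93


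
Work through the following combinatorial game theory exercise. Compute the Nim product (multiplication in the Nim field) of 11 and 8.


Nim multiplication is bilinear over XOR: (u XOR v) * w = (u*w) XOR (v*w).
So we split each operand into its bit components and XOR the pairwise Nim products.
11 = 1 + 2 + 8 (as XOR of powers of 2).
8 = 8 (as XOR of powers of 2).
Using the standard Nim-product table on single bits:
  2*2 = 3,   2*4 = 8,   2*8 = 12,
  4*4 = 6,   4*8 = 11,  8*8 = 13,
and  1*x = x (identity), k*l = l*k (commutative).
Pairwise Nim products:
  1 * 8 = 8
  2 * 8 = 12
  8 * 8 = 13
XOR them: 8 XOR 12 XOR 13 = 9.
Result: 11 * 8 = 9 (in Nim).

9


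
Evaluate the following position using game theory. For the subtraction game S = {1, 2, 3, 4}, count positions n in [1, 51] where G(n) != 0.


Subtraction set S = {1, 2, 3, 4}, so G(n) = n mod 5.
G(n) = 0 when n is a multiple of 5.
Multiples of 5 in [1, 51]: 10
N-positions (nonzero Grundy) = 51 - 10 = 41

41


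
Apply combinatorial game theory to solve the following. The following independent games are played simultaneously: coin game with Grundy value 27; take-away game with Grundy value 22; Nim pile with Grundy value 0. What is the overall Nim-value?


By the Sprague-Grundy theorem, the Grundy value of a sum of games is the XOR of individual Grundy values.
coin game: Grundy value = 27. Running XOR: 0 XOR 27 = 27
take-away game: Grundy value = 22. Running XOR: 27 XOR 22 = 13
Nim pile: Grundy value = 0. Running XOR: 13 XOR 0 = 13
The combined Grundy value is 13.

13


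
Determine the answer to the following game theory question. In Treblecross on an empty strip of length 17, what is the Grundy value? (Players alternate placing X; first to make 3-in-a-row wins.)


Treblecross: place X on empty cells; 3-in-a-row wins.
Playing within two cells of an existing X lets the opponent win at once, so sensible play treats the cells i-2..i+2 around each X as dead. The player left with no safe cell loses, so this is a normal-play take-away game on strips of safe cells.
Placing X at cell i (0-indexed) of a strip of k safe cells leaves independent strips of sizes max(0, i-2) and max(0, k-i-3). Hence G(k) = mex{ G(max(0,i-2)) XOR G(max(0,k-i-3)) : 0 <= i < k }, with G(0) = 0.
G(1): splits (0,0):0^0=0 -> mex({0}) = 1
G(2): splits (0,0):0^0=0 -> mex({0}) = 1
G(3): splits (0,0):0^0=0 -> mex({0}) = 1
G(4): splits (0,1):0^1=1 (0,0):0^0=0 -> mex({0, 1}) = 2
G(5): splits (0,2):0^1=1 (0,1):0^1=1 (0,0):0^0=0 -> mex({0, 1}) = 2
G(6) = mex({1}) = 0
G(7) = mex({0, 1, 2}) = 3
G(8) = mex({0, 1, 2}) = 3
G(9) = mex({0, 2}) = 1
G(10) = mex({0, 2, 3}) = 1
G(11) = mex({0, 3}) = 1
G(12) = mex({1, 3}) = 0
G(13) = mex({0, 1, 2, 3}) = 4
G(14) = mex({0, 1, 2}) = 3
G(15) = mex({0, 1, 2}) = 3
G(16) = mex({0, 1, 2, 4}) = 3
G(17) = mex({0, 1, 3, 4}) = 2
Therefore G(17) = 2.

2


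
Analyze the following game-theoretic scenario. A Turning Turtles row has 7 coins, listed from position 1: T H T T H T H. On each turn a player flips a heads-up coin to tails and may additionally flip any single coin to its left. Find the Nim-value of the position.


Coins: T H T T H T H
Key fact: a single head at position k behaves exactly like a Nim heap of size k (turning it to T and optionally flipping a coin at j < k corresponds to moving the heap from k to j, or to 0), and heads combine as a disjunctive sum (two heads at the same place would cancel, matching j XOR j = 0). So the Nim-value is the XOR of the 1-indexed positions of the heads.
Face-up positions (1-indexed): [2, 5, 7]
XOR 0 with 2: 0 XOR 2 = 2
XOR 2 with 5: 2 XOR 5 = 7
XOR 7 with 7: 7 XOR 7 = 0
Nim-value = 0

0


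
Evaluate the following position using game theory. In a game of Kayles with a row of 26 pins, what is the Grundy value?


Kayles: a move removes 1 or 2 adjacent pins from a contiguous row.
Removing pins from a row of k leaves two independent rows (a, b) with a + b = k - 1 (one pin) or a + b = k - 2 (two pins); an end removal gives a = 0.
By Sprague-Grundy, G(k) = mex{ G(a) XOR G(b) } over all these splits. G(0) = 0.
G(1): splits (0,0):0^0=0 -> mex({0}) = 1
G(2): splits (0,1):0^1=1 (0,0):0^0=0 -> mex({0, 1}) = 2
G(3): splits (0,2):0^2=2 (1,1):1^1=0 (0,1):0^1=1 -> mex({0, 1, 2}) = 3
G(4): splits (0,3):0^3=3 (1,2):1^2=3 (0,2):0^2=2 (1,1):1^1=0 -> mex({0, 2, 3}) = 1
G(5): splits (0,4):0^1=1 (1,3):1^3=2 (2,2):2^2=0 (0,3):0^3=3 (1,2):1^2=3 -> mex({0, 1, 2, 3}) = 4
G(6) = mex({0, 1, 2, 4}) = 3
G(7) = mex({0, 1, 3, 4, 5}) = 2
G(8) = mex({0, 2, 3, 5, 6}) = 1
G(9) = mex({0, 1, 2, 3, 6, 7}) = 4
G(10) = mex({0, 1, 3, 4, 5, 7}) = 2
G(11) = mex({0, 1, 2, 3, 4, 5}) = 6
G(12) = mex({0, 1, 2, 3, 5, 6, 7}) = 4
G(13) = mex({0, 2, 3, 4, 6, 7}) = 1
G(14) = mex({0, 1, 4, 5, 6, 7}) = 2
G(15) = mex({0, 1, 2, 3, 4, 5, 6}) = 7
G(16) = mex({0, 2, 3, 5, 6, 7}) = 1
G(17) = mex({0, 1, 2, 3, 5, 6, 7}) = 4
G(18) = mex({0, 1, 2, 4, 5, 6}) = 3
G(19) = mex({0, 1, 3, 4, 5, 7}) = 2
G(20) = mex({0, 2, 3, 4, 5, 6, 7}) = 1
G(21) = mex({0, 1, 2, 3, 5, 6, 7}) = 4
G(22) = mex({0, 1, 2, 3, 4, 5, 7}) = 6
G(23) = mex({0, 1, 2, 3, 4, 5, 6}) = 7
G(24) = mex({0, 1, 2, 3, 5, 6, 7}) = 4
G(25) = mex({0, 2, 3, 4, 6, 7}) = 1
G(26) = mex({0, 1, 3, 4, 5, 6, 7}) = 2
Therefore G(26) = 2.

2


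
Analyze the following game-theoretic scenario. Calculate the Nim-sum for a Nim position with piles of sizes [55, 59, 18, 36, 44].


We need the XOR (exclusive or) of all pile sizes.
After XOR-ing pile 1 (size 55): 0 XOR 55 = 55
After XOR-ing pile 2 (size 59): 55 XOR 59 = 12
After XOR-ing pile 3 (size 18): 12 XOR 18 = 30
After XOR-ing pile 4 (size 36): 30 XOR 36 = 58
After XOR-ing pile 5 (size 44): 58 XOR 44 = 22
The Nim-value of this position is 22.

22


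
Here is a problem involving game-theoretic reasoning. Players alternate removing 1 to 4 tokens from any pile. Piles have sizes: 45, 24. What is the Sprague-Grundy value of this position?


Subtraction set: {1, 2, 3, 4}
For this subtraction set, G(n) = n mod 5 (period = max + 1 = 5).
Pile 1 (size 45): G(45) = 45 mod 5 = 0
Pile 2 (size 24): G(24) = 24 mod 5 = 4
Total Grundy value = XOR of all: 0 XOR 4 = 4

4


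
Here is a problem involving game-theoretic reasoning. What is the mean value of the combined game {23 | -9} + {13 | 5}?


G1 = {23 | -9}, G2 = {13 | 5}
Each is a switch {a | b} with numbers a > b; its mean value is (a + b)/2, and mean value is additive over game sums: m(G1 + G2) = m(G1) + m(G2).
Mean of G1 = (23 + (-9))/2 = 14/2 = 7
Mean of G2 = (13 + (5))/2 = 18/2 = 9
Mean of G1 + G2 = 7 + 9 = 16

16


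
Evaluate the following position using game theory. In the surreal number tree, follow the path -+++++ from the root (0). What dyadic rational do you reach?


Sign expansion: -+++++
Rule: track bounds (lo, hi), initially (-inf, +inf). On '+', the current value becomes lo and we move to the simplest number in (value, hi): value + 1 if hi = +inf, otherwise the midpoint (value + hi)/2. On '-', the current value becomes hi and we move to value - 1 if lo = -inf, otherwise the midpoint (lo + value)/2.
Start at 0.
Step 1: sign = -, move left. Bounds: (-inf, 0). Value = -1
Step 2: sign = +, move right. Bounds: (-1, 0). Value = -1/2
Step 3: sign = +, move right. Bounds: (-1/2, 0). Value = -1/4
Step 4: sign = +, move right. Bounds: (-1/4, 0). Value = -1/8
Step 5: sign = +, move right. Bounds: (-1/8, 0). Value = -1/16
Step 6: sign = +, move right. Bounds: (-1/16, 0). Value = -1/32
The surreal number with sign expansion -+++++ is -1/32.

-1/32


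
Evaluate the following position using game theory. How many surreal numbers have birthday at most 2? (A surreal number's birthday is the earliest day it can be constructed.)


Day 0: {|} = 0 is born. Count = 1.
Day n: the number of surreal numbers born by day n is 2^(n+1) - 1.
By day 0: 2^1 - 1 = 1
By day 1: 2^2 - 1 = 3
By day 2: 2^3 - 1 = 7
By day 2: 7 surreal numbers.

7


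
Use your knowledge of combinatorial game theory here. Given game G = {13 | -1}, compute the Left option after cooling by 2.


Original game: {13 | -1} (a switch {a | b} with a > b).
Cooling by t (for t below the temperature (a - b)/2 = 7) taxes each move by t: {a | b} cooled by t is {a - t | b + t}.
Cooling amount: t = 2
Cooled Left option: 13 - 2 = 11
Cooled Right option: -1 + 2 = 1
Cooled game: {11 | 1}
Left option = 11

11


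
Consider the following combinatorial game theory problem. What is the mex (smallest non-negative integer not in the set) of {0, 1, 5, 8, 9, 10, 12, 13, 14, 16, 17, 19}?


Set = {0, 1, 5, 8, 9, 10, 12, 13, 14, 16, 17, 19}
0 is in the set.
1 is in the set.
2 is NOT in the set. This is the mex.
mex = 2

2


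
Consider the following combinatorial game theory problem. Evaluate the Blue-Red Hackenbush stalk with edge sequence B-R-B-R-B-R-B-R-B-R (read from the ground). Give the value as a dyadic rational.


Edges (from ground): B-R-B-R-B-R-B-R-B-R
By Berlekamp's sign-expansion rule, a Blue-Red Hackenbush stalk has the value of the surreal number whose sign sequence is the edge sequence with B -> + and R -> -.
Sign sequence: +-+-+-+-+-
Trace the sign expansion in the surreal number tree, starting from 0:
Edge 1: B (sign +) -> bounds (0, +inf), value = 1
Edge 2: R (sign -) -> bounds (0, 1), value = 1/2
Edge 3: B (sign +) -> bounds (1/2, 1), value = 3/4
Edge 4: R (sign -) -> bounds (1/2, 3/4), value = 5/8
Edge 5: B (sign +) -> bounds (5/8, 3/4), value = 11/16
Edge 6: R (sign -) -> bounds (5/8, 11/16), value = 21/32
Edge 7: B (sign +) -> bounds (21/32, 11/16), value = 43/64
Edge 8: R (sign -) -> bounds (21/32, 43/64), value = 85/128
Edge 9: B (sign +) -> bounds (85/128, 43/64), value = 171/256
Edge 10: R (sign -) -> bounds (85/128, 171/256), value = 341/512
Game value = 341/512

341/512


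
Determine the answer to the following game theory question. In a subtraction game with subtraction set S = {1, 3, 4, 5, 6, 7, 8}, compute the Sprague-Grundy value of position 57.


The subtraction set is S = {1, 3, 4, 5, 6, 7, 8}.
G(k) = mex{ G(k - s) : s in S, s <= k }. We compute iteratively: G(0) = 0.
G(1) = mex({0}) = 1
G(2) = mex({1}) = 0
G(3) = mex({0}) = 1
G(4) = mex({0, 1}) = 2
G(5) = mex({0, 1, 2}) = 3
G(6) = mex({0, 1, 3}) = 2
G(7) = mex({0, 1, 2}) = 3
G(8) = mex({0, 1, 2, 3}) = 4
G(9) = mex({0, 1, 2, 3, 4}) = 5
G(10) = mex({0, 1, 2, 3, 5}) = 4
G(11) = mex({1, 2, 3, 4}) = 0
G(12) = mex({0, 2, 3, 4, 5}) = 1
G(13) = mex({1, 2, 3, 4, 5}) = 0
G(14) = mex({0, 2, 3, 4, 5}) = 1
G(15) = mex({0, 1, 3, 4, 5}) = 2
G(16) = mex({0, 1, 2, 4, 5}) = 3
G(17) = mex({0, 1, 3, 4, 5}) = 2
G(18) = mex({0, 1, 2, 4}) = 3
Observe that G(11)..G(18) = 0, 1, 0, 1, 2, 3, 2, 3 repeats G(0)..G(7) = 0, 1, 0, 1, 2, 3, 2, 3.
For k >= max(S) = 8, G(k) is determined by the previous 8 values G(k-8)..G(k-1); a window of 8 consecutive values has recurred shifted by 11, so by induction G(k + 11) = G(k) for all k >= 0: the sequence is periodic from the start with period 11.
One period: G(0..10) = 0, 1, 0, 1, 2, 3, 2, 3, 4, 5, 4.
57 mod 11 = 2, so G(57) = G(2) = 0.

0


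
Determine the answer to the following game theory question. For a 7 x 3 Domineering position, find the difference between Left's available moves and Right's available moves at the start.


Board is 7 x 3 (rows x cols).
Left (vertical) placements: (rows-1) * cols = 6 * 3 = 18
Right (horizontal) placements: rows * (cols-1) = 7 * 2 = 14
Advantage = Left - Right = 18 - 14 = 4

4


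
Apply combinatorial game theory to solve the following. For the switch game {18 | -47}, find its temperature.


The game is {18 | -47}, a switch {a | b} with numbers a > b.
Cooling {a | b} by t gives {a - t | b + t}, which stops being hot when a - t = b + t, i.e. at t = (a - b)/2. So the temperature of a switch is (a - b)/2.
Temperature = (Left option - Right option) / 2
= (18 - (-47)) / 2
= 65 / 2
= 65/2

65/2


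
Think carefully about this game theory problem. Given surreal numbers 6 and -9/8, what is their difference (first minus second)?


x = 6, y = -9/8
Converting to common denominator: 8
x = 48/8, y = -9/8
x - y = 6 - -9/8 = 57/8

57/8


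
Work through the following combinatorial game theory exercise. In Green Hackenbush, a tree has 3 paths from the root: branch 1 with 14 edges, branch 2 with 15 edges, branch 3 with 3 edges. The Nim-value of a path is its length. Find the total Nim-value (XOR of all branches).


The tree has 3 branches from the ground vertex.
In Green Hackenbush, the Nim-value of a simple path of length k is k.
Branch 1: length 14, Nim-value = 14
Branch 2: length 15, Nim-value = 15
Branch 3: length 3, Nim-value = 3
Total Nim-value = XOR of all branch values:
0 XOR 14 = 14
14 XOR 15 = 1
1 XOR 3 = 2
Nim-value of the tree = 2

2


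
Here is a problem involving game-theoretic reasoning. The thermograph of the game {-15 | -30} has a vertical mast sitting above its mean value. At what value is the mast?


Game = {-15 | -30}, a switch {a | b} with numbers a > b.
Its thermograph has left wall a - t and right wall b + t, which meet at t = (a - b)/2, where both equal (a + b)/2. So the mast (mean value) is at (a + b)/2.
Mean = (-15 + (-30))/2 = -45/2 = -45/2

-45/2


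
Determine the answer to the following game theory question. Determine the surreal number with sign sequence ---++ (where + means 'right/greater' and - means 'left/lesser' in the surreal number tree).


Sign expansion: ---++
Rule: track bounds (lo, hi), initially (-inf, +inf). On '+', the current value becomes lo and we move to the simplest number in (value, hi): value + 1 if hi = +inf, otherwise the midpoint (value + hi)/2. On '-', the current value becomes hi and we move to value - 1 if lo = -inf, otherwise the midpoint (lo + value)/2.
Start at 0.
Step 1: sign = -, move left. Bounds: (-inf, 0). Value = -1
Step 2: sign = -, move left. Bounds: (-inf, -1). Value = -2
Step 3: sign = -, move left. Bounds: (-inf, -2). Value = -3
Step 4: sign = +, move right. Bounds: (-3, -2). Value = -5/2
Step 5: sign = +, move right. Bounds: (-5/2, -2). Value = -9/4
The surreal number with sign expansion ---++ is -9/4.

-9/4


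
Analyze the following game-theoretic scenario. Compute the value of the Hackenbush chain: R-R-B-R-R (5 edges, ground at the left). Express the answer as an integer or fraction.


Edges (from ground): R-R-B-R-R
By Berlekamp's sign-expansion rule, a Blue-Red Hackenbush stalk has the value of the surreal number whose sign sequence is the edge sequence with B -> + and R -> -.
Sign sequence: --+--
Trace the sign expansion in the surreal number tree, starting from 0:
Edge 1: R (sign -) -> bounds (-inf, 0), value = -1
Edge 2: R (sign -) -> bounds (-inf, -1), value = -2
Edge 3: B (sign +) -> bounds (-2, -1), value = -3/2
Edge 4: R (sign -) -> bounds (-2, -3/2), value = -7/4
Edge 5: R (sign -) -> bounds (-2, -7/4), value = -15/8
Game value = -15/8

-15/8


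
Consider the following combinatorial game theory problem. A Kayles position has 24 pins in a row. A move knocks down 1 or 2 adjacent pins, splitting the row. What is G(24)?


Kayles: a move removes 1 or 2 adjacent pins from a contiguous row.
Removing pins from a row of k leaves two independent rows (a, b) with a + b = k - 1 (one pin) or a + b = k - 2 (two pins); an end removal gives a = 0.
By Sprague-Grundy, G(k) = mex{ G(a) XOR G(b) } over all these splits. G(0) = 0.
G(1): splits (0,0):0^0=0 -> mex({0}) = 1
G(2): splits (0,1):0^1=1 (0,0):0^0=0 -> mex({0, 1}) = 2
G(3): splits (0,2):0^2=2 (1,1):1^1=0 (0,1):0^1=1 -> mex({0, 1, 2}) = 3
G(4): splits (0,3):0^3=3 (1,2):1^2=3 (0,2):0^2=2 (1,1):1^1=0 -> mex({0, 2, 3}) = 1
G(5): splits (0,4):0^1=1 (1,3):1^3=2 (2,2):2^2=0 (0,3):0^3=3 (1,2):1^2=3 -> mex({0, 1, 2, 3}) = 4
G(6) = mex({0, 1, 2, 4}) = 3
G(7) = mex({0, 1, 3, 4, 5}) = 2
G(8) = mex({0, 2, 3, 5, 6}) = 1
G(9) = mex({0, 1, 2, 3, 6, 7}) = 4
G(10) = mex({0, 1, 3, 4, 5, 7}) = 2
G(11) = mex({0, 1, 2, 3, 4, 5}) = 6
G(12) = mex({0, 1, 2, 3, 5, 6, 7}) = 4
G(13) = mex({0, 2, 3, 4, 6, 7}) = 1
G(14) = mex({0, 1, 4, 5, 6, 7}) = 2
G(15) = mex({0, 1, 2, 3, 4, 5, 6}) = 7
G(16) = mex({0, 2, 3, 5, 6, 7}) = 1
G(17) = mex({0, 1, 2, 3, 5, 6, 7}) = 4
G(18) = mex({0, 1, 2, 4, 5, 6}) = 3
G(19) = mex({0, 1, 3, 4, 5, 7}) = 2
G(20) = mex({0, 2, 3, 4, 5, 6, 7}) = 1
G(21) = mex({0, 1, 2, 3, 5, 6, 7}) = 4
G(22) = mex({0, 1, 2, 3, 4, 5, 7}) = 6
G(23) = mex({0, 1, 2, 3, 4, 5, 6}) = 7
G(24) = mex({0, 1, 2, 3, 5, 6, 7}) = 4
Therefore G(24) = 4.

4


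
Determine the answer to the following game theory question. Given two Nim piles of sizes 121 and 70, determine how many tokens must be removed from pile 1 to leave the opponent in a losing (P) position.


Piles: 121 and 70
Current XOR: 121 XOR 70 = 63 (non-zero, so this is an N-position).
To make the XOR zero, we need to find a move that balances the piles.
For pile 1 (size 121): target = 121 XOR 63 = 70
We reduce pile 1 from 121 to 70.
Tokens removed: 121 - 70 = 51
Verification: 70 XOR 70 = 0

51


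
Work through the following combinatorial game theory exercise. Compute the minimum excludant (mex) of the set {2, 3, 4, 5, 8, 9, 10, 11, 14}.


Set = {2, 3, 4, 5, 8, 9, 10, 11, 14}
0 is NOT in the set. This is the mex.
mex = 0

0


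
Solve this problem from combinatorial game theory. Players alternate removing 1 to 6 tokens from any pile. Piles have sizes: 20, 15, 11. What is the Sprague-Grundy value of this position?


Subtraction set: {1, 2, 3, 4, 5, 6}
For this subtraction set, G(n) = n mod 7 (period = max + 1 = 7).
Pile 1 (size 20): G(20) = 20 mod 7 = 6
Pile 2 (size 15): G(15) = 15 mod 7 = 1
Pile 3 (size 11): G(11) = 11 mod 7 = 4
Total Grundy value = XOR of all: 6 XOR 1 XOR 4 = 3

3


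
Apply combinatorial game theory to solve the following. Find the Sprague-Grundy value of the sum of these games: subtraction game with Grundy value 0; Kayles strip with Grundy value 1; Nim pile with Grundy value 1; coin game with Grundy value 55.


By the Sprague-Grundy theorem, the Grundy value of a sum of games is the XOR of individual Grundy values.
subtraction game: Grundy value = 0. Running XOR: 0 XOR 0 = 0
Kayles strip: Grundy value = 1. Running XOR: 0 XOR 1 = 1
Nim pile: Grundy value = 1. Running XOR: 1 XOR 1 = 0
coin game: Grundy value = 55. Running XOR: 0 XOR 55 = 55
The combined Grundy value is 55.

55


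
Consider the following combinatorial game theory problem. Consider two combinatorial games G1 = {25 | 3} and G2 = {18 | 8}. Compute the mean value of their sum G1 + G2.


G1 = {25 | 3}, G2 = {18 | 8}
Each is a switch {a | b} with numbers a > b; its mean value is (a + b)/2, and mean value is additive over game sums: m(G1 + G2) = m(G1) + m(G2).
Mean of G1 = (25 + (3))/2 = 28/2 = 14
Mean of G2 = (18 + (8))/2 = 26/2 = 13
Mean of G1 + G2 = 14 + 13 = 27

27


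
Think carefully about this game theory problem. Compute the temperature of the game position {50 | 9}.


The game is {50 | 9}, a switch {a | b} with numbers a > b.
Cooling {a | b} by t gives {a - t | b + t}, which stops being hot when a - t = b + t, i.e. at t = (a - b)/2. So the temperature of a switch is (a - b)/2.
Temperature = (Left option - Right option) / 2
= (50 - (9)) / 2
= 41 / 2
= 41/2

41/2


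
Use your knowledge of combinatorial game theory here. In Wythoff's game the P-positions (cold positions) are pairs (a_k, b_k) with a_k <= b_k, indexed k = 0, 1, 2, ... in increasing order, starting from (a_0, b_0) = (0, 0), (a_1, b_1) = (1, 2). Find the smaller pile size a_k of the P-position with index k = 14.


By Wythoff's theorem, a_k = floor(k * phi) and b_k = floor(k * phi^2) = a_k + k, where phi = (1 + sqrt(5))/2 is the golden ratio.
phi = (1 + sqrt(5))/2 = 1.618034
k = 14
k * phi = 14 * 1.618034 = 22.652476
a_14 = floor(k * phi) = 22

22


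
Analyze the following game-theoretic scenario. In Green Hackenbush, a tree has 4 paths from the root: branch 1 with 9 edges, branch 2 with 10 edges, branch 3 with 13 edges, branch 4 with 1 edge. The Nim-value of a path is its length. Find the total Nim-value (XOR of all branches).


The tree has 4 branches from the ground vertex.
In Green Hackenbush, the Nim-value of a simple path of length k is k.
Branch 1: length 9, Nim-value = 9
Branch 2: length 10, Nim-value = 10
Branch 3: length 13, Nim-value = 13
Branch 4: length 1, Nim-value = 1
Total Nim-value = XOR of all branch values:
0 XOR 9 = 9
9 XOR 10 = 3
3 XOR 13 = 14
14 XOR 1 = 15
Nim-value of the tree = 15

15


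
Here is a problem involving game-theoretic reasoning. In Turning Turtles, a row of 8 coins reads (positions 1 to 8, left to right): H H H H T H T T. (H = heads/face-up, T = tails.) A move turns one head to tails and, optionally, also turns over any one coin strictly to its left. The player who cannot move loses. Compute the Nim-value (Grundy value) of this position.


Coins: H H H H T H T T
Key fact: a single head at position k behaves exactly like a Nim heap of size k (turning it to T and optionally flipping a coin at j < k corresponds to moving the heap from k to j, or to 0), and heads combine as a disjunctive sum (two heads at the same place would cancel, matching j XOR j = 0). So the Nim-value is the XOR of the 1-indexed positions of the heads.
Face-up positions (1-indexed): [1, 2, 3, 4, 6]
XOR 0 with 1: 0 XOR 1 = 1
XOR 1 with 2: 1 XOR 2 = 3
XOR 3 with 3: 3 XOR 3 = 0
XOR 0 with 4: 0 XOR 4 = 4
XOR 4 with 6: 4 XOR 6 = 2
Nim-value = 2

2


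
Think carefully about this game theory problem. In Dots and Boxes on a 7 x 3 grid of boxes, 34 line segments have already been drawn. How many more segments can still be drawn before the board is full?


Grid: 7 x 3 boxes, i.e. 8 rows and 4 columns of dots.
Horizontal edges: (rows + 1) * cols = 8 * 3 = 24
Vertical edges: rows * (cols + 1) = 7 * 4 = 28
Total edges: 24 + 28 = 52
Edges drawn: 34
Remaining: 52 - 34 = 18

18


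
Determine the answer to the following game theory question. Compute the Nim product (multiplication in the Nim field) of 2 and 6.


Nim multiplication is bilinear over XOR: (u XOR v) * w = (u*w) XOR (v*w).
So we split each operand into its bit components and XOR the pairwise Nim products.
2 = 2 (as XOR of powers of 2).
6 = 2 + 4 (as XOR of powers of 2).
Using the standard Nim-product table on single bits:
  2*2 = 3,   2*4 = 8,   2*8 = 12,
  4*4 = 6,   4*8 = 11,  8*8 = 13,
and  1*x = x (identity), k*l = l*k (commutative).
Pairwise Nim products:
  2 * 2 = 3
  2 * 4 = 8
XOR them: 3 XOR 8 = 11.
Result: 2 * 6 = 11 (in Nim).

11


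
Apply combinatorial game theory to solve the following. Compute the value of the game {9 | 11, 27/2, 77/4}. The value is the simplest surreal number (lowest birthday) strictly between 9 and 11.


Left options: {9}, max = 9
Right options: {11, 27/2, 77/4}, min = 11
All options are numbers and max(Left) < min(Right), so by the simplicity theorem the value is the simplest (earliest-born) number strictly between 9 and 11.
The only integer strictly between 9 and 11 is 10.
No non-integer in the interval can be simpler: if x is a non-integer in the interval, then floor(x) or ceil(x) also lies in the interval (the interval contains an integer), and both are proper prefixes of x's sign expansion, i.e. born earlier. So the game value is 10.
Game value = 10

10
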